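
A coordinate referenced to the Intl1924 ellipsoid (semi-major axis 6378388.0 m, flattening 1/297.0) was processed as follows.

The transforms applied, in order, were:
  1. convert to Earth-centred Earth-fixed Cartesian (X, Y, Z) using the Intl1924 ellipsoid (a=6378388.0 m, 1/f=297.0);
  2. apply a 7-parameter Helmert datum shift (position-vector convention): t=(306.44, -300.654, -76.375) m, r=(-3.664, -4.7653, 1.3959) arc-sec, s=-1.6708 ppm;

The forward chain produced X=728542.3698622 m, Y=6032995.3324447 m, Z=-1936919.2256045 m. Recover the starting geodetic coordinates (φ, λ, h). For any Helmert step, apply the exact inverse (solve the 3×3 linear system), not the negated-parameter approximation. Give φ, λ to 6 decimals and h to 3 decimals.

φ=-17.788960°, λ=83.117602°, h=1883.484 m

start: X=728542.3699, Y=6032995.3324, Z=-1936919.2256 m
→ Helmert⁻¹: X=728233.2328, Y=6033335.5423, Z=-1936755.7373
→ geod (Bowring, a=6378388.000): φ=-17.78896000°, λ=83.11760200°, h=1883.4840 m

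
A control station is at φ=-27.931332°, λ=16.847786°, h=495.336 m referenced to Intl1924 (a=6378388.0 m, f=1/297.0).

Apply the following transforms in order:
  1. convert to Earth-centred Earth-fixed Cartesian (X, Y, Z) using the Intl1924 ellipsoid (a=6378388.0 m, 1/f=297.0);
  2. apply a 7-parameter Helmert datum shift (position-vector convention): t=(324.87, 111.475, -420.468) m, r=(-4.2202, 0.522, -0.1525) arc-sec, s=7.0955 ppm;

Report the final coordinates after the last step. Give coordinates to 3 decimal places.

X=5398244.361 m, Y=1634690.209 m, Z=-2970546.347 m

start: φ=-27.931332°, λ=16.847786°, h=495.336 m
→ ECEF (a=6378388.000, f=1/297.0): X=5397887.4979, Y=1634631.8944, Z=-2970057.6993
→ Helmert 7p (PV): X=5398244.3608, Y=1634690.2089, Z=-2970546.3470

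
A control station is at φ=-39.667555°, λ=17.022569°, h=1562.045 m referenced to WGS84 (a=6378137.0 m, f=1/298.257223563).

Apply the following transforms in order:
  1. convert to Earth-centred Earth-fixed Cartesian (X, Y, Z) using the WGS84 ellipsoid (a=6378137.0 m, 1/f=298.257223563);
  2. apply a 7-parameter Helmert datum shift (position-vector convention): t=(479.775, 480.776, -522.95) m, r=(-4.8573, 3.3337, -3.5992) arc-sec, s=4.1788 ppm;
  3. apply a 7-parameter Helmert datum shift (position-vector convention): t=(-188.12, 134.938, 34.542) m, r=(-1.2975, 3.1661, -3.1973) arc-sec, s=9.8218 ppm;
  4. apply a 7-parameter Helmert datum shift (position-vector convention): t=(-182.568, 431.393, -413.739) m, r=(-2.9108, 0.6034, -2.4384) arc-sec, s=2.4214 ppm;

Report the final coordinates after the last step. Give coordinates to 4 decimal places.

X=4702225.1460 m, Y=1440288.1995 m, Z=-4051831.7775 m

start: φ=-39.667555°, λ=17.022569°, h=1562.045 m
→ ECEF (a=6378137.000, f=1/298.257223563): X=4702113.8782, Y=1439606.0282, Z=-4050637.8860
→ Helmert 7p (PV): X=4702572.9551, Y=1439915.3823, Z=-4051287.6610
→ Helmert 7p (PV): X=4702391.1565, Y=1439966.0831, Z=-4051374.1515
→ Helmert 7p (PV): X=4702225.1460, Y=1440288.1995, Z=-4051831.7775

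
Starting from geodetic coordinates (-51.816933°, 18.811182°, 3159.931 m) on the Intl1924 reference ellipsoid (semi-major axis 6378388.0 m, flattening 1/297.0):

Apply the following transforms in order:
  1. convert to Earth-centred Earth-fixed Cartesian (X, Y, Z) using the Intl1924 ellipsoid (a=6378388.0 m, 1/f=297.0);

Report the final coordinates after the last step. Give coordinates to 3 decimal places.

start: φ=-51.816933°, λ=18.811182°, h=3159.931 m
→ ECEF (a=6378388.000, f=1/297.0): X=3741983.6209, Y=1274690.1186, Z=-4992819.1543

X=3741983.621 m, Y=1274690.119 m, Z=-4992819.154 m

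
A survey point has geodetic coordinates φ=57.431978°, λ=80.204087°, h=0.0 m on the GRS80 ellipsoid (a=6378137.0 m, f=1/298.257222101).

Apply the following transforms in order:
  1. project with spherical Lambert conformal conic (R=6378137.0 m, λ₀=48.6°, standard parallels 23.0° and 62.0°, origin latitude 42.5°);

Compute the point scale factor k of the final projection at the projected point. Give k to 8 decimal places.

start: φ=57.431978°, λ=80.204087°, h=0.000 m
→ into lcc (λ₀=48.6°): φ=57.43197800°, λ−λ₀=31.60408700°
scale k = 0.97279808

0.97279808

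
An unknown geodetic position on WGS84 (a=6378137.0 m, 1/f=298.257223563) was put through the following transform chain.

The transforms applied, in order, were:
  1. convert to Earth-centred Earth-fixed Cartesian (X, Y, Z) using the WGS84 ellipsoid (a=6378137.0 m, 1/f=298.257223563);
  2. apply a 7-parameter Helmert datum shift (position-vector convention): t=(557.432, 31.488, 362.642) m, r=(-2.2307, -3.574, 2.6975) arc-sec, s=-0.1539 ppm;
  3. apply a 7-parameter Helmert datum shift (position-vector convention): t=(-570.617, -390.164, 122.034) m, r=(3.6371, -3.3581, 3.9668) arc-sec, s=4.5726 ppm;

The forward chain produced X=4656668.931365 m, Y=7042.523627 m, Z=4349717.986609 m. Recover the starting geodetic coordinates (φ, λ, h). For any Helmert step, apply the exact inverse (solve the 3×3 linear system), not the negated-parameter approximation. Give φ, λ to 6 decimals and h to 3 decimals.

start: X=4656668.9314, Y=7042.5236, Z=4349717.9866 m
→ Helmert⁻¹: X=4657289.2076, Y=7419.7820, Z=4349500.1098
→ Helmert⁻¹: X=4656807.9447, Y=7280.3602, Z=4349057.5262
→ geod (Bowring, a=6378137.000): φ=43.23471000°, λ=0.08957500°, h=3681.9800 m

φ=43.234710°, λ=0.089575°, h=3681.980 m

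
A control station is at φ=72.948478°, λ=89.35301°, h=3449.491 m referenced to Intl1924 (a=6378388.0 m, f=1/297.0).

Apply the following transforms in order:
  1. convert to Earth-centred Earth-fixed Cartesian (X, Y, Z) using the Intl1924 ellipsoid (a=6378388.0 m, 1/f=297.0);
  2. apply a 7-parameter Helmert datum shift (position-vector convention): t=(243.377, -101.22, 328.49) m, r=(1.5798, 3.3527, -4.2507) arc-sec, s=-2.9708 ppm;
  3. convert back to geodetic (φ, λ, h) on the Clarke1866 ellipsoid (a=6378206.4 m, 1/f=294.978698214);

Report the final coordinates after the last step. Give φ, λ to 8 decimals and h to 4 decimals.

φ=72.95134725°, λ=89.34133345°, h=4031.3829 m

start: φ=72.948478°, λ=89.353010°, h=3449.491 m
→ ECEF (a=6378388.000, f=1/297.0): X=21196.2867, Y=1877009.1486, Z=6079001.5880
→ Helmert 7p (PV): X=21577.0919, Y=1876855.3561, Z=6079326.0501
→ geod (Bowring, a=6378206.400): φ=72.95134725°, λ=89.34133345°, h=4031.3829 m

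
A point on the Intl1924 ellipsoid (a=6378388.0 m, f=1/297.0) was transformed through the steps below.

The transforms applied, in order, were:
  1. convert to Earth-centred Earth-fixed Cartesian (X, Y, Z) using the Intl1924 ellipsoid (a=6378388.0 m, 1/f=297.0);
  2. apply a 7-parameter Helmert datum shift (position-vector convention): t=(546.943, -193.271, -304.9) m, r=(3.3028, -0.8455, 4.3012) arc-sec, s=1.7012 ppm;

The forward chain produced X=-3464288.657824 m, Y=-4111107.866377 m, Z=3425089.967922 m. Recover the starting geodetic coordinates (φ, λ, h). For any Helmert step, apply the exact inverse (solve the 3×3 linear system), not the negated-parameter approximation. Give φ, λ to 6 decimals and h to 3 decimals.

φ=32.678508°, λ=-130.126924°, h=2621.328 m

start: X=-3464288.6578, Y=-4111107.8664, Z=3425089.9679 m
→ Helmert⁻¹: X=-3464901.3864, Y=-4110780.4989, Z=3425469.0672
→ geod (Bowring, a=6378388.000): φ=32.67850800°, λ=-130.12692400°, h=2621.3280 m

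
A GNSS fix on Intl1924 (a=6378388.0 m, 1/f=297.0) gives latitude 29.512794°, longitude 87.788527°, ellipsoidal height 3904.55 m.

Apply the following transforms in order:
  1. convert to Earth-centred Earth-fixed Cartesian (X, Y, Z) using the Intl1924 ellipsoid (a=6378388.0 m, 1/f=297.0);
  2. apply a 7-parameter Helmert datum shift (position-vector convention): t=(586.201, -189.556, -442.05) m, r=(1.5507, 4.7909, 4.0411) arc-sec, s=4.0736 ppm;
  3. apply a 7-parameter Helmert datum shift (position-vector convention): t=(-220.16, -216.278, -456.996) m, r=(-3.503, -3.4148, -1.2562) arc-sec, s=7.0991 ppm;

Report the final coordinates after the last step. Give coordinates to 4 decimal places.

start: φ=29.512794°, λ=87.788527°, h=3904.550 m
→ ECEF (a=6378388.000, f=1/297.0): X=214498.4216, Y=5554556.0188, Z=3125457.0883
→ Helmert 7p (PV): X=215049.2673, Y=5554369.7949, Z=3125064.5474
→ Helmert 7p (PV): X=214812.7244, Y=5554244.7117, Z=3124538.9661

X=214812.7244 m, Y=5554244.7117 m, Z=3124538.9661 m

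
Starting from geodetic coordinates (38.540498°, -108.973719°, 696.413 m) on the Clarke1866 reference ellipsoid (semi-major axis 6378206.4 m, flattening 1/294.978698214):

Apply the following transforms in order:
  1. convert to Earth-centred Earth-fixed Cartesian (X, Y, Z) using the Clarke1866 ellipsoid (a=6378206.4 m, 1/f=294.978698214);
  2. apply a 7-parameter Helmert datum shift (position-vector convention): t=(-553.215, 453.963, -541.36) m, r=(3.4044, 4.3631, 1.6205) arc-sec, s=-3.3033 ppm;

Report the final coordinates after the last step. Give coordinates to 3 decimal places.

start: φ=38.540498°, λ=-108.973719°, h=696.413 m
→ ECEF (a=6378206.400, f=1/294.978698214): X=-1624352.3272, Y=-4724500.4327, Z=3952785.1314
→ Helmert 7p (PV): X=-1624779.4464, Y=-4724108.8653, Z=3952187.0962

X=-1624779.446 m, Y=-4724108.865 m, Z=3952187.096 m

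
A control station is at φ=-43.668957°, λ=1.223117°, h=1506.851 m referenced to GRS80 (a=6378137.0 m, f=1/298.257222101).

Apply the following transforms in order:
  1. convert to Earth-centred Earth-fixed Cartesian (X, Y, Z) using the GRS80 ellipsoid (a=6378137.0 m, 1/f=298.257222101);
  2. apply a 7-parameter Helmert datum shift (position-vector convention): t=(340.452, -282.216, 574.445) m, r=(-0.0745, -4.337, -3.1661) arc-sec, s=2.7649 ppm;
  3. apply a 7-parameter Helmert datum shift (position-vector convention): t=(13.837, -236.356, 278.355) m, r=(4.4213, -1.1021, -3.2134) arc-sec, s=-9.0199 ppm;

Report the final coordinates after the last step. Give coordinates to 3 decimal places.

start: φ=-43.668957°, λ=1.223117°, h=1506.851 m
→ ECEF (a=6378137.000, f=1/298.257222101): X=4620987.4526, Y=98661.1418, Z=-4382599.7572
→ Helmert 7p (PV): X=4621434.3460, Y=98306.6848, Z=-4381940.3024
→ Helmert 7p (PV): X=4621431.4427, Y=98091.3717, Z=-4381595.6229

X=4621431.443 m, Y=98091.372 m, Z=-4381595.623 m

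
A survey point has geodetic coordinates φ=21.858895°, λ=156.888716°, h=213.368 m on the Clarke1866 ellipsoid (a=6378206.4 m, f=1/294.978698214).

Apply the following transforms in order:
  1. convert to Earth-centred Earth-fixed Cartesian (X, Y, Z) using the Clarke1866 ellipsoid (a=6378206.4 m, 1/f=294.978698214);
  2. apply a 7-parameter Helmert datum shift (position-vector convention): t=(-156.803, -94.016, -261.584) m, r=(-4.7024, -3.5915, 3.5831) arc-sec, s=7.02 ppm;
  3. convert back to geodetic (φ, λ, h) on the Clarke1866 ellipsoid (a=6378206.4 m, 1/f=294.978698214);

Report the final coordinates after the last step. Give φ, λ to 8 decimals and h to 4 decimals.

start: φ=21.858895°, λ=156.888716°, h=213.368 m
→ ECEF (a=6378206.400, f=1/294.978698214): X=-5447289.4939, Y=2324733.9582, Z=2359859.7613
→ Helmert 7p (PV): X=-5447566.0113, Y=2324615.4345, Z=2359466.8948
→ geod (Bowring, a=6378206.400): φ=21.85490329°, λ=156.89082052°, h=259.9766 m

φ=21.85490329°, λ=156.89082052°, h=259.9766 m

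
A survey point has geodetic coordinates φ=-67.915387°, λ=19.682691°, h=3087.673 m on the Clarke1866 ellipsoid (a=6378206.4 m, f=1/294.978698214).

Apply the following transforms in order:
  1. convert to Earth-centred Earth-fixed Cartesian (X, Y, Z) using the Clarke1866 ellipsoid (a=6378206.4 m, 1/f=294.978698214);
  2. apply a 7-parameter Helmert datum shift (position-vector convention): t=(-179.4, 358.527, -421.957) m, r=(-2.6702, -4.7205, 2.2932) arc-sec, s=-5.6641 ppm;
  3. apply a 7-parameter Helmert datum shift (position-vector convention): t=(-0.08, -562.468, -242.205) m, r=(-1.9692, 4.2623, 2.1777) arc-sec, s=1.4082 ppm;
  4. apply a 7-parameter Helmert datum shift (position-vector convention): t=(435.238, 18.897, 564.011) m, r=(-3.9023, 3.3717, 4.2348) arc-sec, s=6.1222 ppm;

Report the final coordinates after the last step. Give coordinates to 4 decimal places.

start: φ=-67.915387°, λ=19.682691°, h=3087.673 m
→ ECEF (a=6378206.400, f=1/294.978698214): X=2265619.6874, Y=810437.1877, Z=-5890225.0205
→ Helmert 7p (PV): X=2265553.2453, Y=810740.0613, Z=-5890572.2563
→ Helmert 7p (PV): X=2265426.0718, Y=810146.4172, Z=-5890877.3125
→ Helmert 7p (PV): X=2265762.2504, Y=810105.3360, Z=-5890401.7257

X=2265762.2504 m, Y=810105.3360 m, Z=-5890401.7257 m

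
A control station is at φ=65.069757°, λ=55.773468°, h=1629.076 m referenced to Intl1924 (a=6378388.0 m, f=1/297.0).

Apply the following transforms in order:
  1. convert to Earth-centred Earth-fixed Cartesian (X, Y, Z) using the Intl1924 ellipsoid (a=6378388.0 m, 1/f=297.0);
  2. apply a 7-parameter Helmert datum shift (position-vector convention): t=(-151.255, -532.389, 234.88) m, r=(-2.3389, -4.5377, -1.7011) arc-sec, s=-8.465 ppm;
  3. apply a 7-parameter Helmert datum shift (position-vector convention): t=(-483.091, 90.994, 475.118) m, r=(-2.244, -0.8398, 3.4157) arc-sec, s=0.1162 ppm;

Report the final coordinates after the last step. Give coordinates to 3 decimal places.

X=1516005.356 m, Y=2229393.449 m, Z=5763251.623 m

start: φ=65.069757°, λ=55.773468°, h=1629.076 m
→ ECEF (a=6378388.000, f=1/297.0): X=1516821.1283, Y=2229712.8173, Z=5762599.7272
→ Helmert 7p (PV): X=1516548.6495, Y=2229214.3878, Z=5762793.9125
→ Helmert 7p (PV): X=1516005.3564, Y=2229393.4492, Z=5763251.6226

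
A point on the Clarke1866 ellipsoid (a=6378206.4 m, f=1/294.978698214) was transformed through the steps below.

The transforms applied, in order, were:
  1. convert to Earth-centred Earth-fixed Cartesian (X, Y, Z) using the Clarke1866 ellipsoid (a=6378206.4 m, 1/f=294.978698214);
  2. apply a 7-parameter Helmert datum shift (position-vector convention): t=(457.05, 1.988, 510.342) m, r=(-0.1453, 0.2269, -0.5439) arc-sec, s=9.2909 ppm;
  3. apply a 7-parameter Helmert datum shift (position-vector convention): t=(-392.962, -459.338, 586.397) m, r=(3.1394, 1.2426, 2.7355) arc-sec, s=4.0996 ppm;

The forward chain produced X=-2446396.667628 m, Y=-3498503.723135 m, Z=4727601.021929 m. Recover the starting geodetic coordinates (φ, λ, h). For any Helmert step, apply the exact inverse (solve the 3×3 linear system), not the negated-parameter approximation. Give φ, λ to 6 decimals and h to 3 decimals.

φ=48.107615°, λ=-124.969647°, h=2423.371 m

start: X=-2446396.6676, Y=-3498503.7231, Z=4727601.0219 m
→ Helmert⁻¹: X=-2446068.5448, Y=-3497925.6581, Z=4727033.7496
→ Helmert⁻¹: X=-2446498.8403, Y=-3497904.9281, Z=4726474.3390
→ geod (Bowring, a=6378206.400): φ=48.10761500°, λ=-124.96964700°, h=2423.3710 m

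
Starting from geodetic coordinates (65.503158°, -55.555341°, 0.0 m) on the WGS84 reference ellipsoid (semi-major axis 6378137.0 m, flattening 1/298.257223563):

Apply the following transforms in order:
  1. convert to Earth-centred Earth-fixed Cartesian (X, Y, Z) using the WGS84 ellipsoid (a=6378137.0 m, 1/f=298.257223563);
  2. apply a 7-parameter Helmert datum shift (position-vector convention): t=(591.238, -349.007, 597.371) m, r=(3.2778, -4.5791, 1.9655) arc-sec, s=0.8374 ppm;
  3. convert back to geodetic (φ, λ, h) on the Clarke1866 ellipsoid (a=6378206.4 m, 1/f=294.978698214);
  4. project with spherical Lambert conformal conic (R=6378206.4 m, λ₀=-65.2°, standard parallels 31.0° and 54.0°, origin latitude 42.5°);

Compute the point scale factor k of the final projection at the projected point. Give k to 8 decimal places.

1.07747546

start: φ=65.503158°, λ=-55.555341°, h=0.000 m
→ ECEF (a=6378137.000, f=1/298.257223563): X=1500003.9818, Y=-2187041.7643, Z=5781195.2943
→ Helmert 7p (PV): X=1500488.9730, Y=-2187470.1795, Z=5781796.0519
→ geod (Bowring, a=6378206.400): φ=65.50188388°, λ=-55.55193598°, h=934.4163 m
→ into lcc (λ₀=-65.2°): φ=65.50188388°, λ−λ₀=9.64806402°
scale k = 1.07747546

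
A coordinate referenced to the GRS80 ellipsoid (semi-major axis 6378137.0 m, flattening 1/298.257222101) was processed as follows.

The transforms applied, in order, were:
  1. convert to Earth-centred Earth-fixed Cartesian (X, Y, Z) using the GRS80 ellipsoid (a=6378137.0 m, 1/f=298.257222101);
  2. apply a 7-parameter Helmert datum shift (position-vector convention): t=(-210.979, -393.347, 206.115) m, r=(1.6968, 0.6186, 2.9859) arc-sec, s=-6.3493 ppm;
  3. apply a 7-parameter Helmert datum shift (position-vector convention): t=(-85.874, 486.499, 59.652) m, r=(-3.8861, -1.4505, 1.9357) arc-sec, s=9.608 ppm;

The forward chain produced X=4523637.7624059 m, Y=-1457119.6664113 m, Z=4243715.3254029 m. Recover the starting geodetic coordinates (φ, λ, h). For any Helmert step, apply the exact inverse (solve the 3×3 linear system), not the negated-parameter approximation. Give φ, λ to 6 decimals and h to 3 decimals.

start: X=4523637.7624, Y=-1457119.6664, Z=4243715.3254 m
→ Helmert⁻¹: X=4523696.3345, Y=-1457714.5637, Z=4243555.6253
→ Helmert⁻¹: X=4523902.2143, Y=-1457361.0504, Z=4243402.0089
→ geod (Bowring, a=6378137.000): φ=41.95003700°, λ=-17.85618400°, h=2878.0060 m

φ=41.950037°, λ=-17.856184°, h=2878.006 m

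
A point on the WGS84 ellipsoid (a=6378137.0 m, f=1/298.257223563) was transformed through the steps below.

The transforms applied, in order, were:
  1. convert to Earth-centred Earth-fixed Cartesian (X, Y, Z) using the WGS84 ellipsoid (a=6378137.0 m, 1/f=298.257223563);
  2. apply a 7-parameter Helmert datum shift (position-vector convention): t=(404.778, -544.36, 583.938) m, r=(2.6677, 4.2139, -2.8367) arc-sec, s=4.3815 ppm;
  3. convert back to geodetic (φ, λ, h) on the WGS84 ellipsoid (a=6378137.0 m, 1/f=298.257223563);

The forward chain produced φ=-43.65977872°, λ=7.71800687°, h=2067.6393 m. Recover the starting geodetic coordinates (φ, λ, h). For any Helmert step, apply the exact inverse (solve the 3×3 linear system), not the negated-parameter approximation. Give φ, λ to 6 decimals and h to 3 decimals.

φ=-43.664557°, λ=7.725309°, h=2205.233 m

start: φ=-43.659779°, λ=7.718007°, h=2067.639 m
→ ECEF (a=6378137.000, f=1/298.257223563): X=4581269.5906, Y=620878.1304, Z=-4382249.0461
→ Helmert⁻¹: X=4580925.7326, Y=621426.0844, Z=-4382728.2316
→ geod (Bowring, a=6378137.000): φ=-43.66455700°, λ=7.72530900°, h=2205.2330 m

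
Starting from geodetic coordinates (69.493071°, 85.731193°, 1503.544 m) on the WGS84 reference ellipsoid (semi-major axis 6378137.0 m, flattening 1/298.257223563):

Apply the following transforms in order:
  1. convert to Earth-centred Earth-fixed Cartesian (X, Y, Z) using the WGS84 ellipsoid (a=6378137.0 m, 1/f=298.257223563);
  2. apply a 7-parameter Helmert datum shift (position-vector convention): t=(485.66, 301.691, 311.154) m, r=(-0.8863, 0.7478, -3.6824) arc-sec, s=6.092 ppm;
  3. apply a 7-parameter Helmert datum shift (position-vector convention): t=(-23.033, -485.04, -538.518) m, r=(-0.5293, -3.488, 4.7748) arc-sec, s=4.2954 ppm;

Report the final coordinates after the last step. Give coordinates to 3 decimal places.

start: φ=69.493071°, λ=85.731193°, h=1503.544 m
→ ECEF (a=6378137.000, f=1/298.257223563): X=166848.6504, Y=2235291.5941, Z=5952871.3824
→ Helmert 7p (PV): X=167396.8152, Y=2235629.5028, Z=5953208.5915
→ Helmert 7p (PV): X=167222.0777, Y=2235173.2175, Z=5952692.7388

X=167222.078 m, Y=2235173.218 m, Z=5952692.739 m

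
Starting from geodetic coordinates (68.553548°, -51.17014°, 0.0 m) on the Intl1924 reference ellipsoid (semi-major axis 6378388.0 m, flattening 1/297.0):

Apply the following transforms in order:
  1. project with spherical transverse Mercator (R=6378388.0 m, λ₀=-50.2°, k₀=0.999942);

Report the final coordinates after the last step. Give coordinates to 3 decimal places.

start: φ=68.553548°, λ=-51.170140°, h=0.000 m
→ tm (R=6378388.0, λ₀=-50.2°): E=-39484.4355, N=7631514.8796

E=-39484.436 m, N=7631514.880 m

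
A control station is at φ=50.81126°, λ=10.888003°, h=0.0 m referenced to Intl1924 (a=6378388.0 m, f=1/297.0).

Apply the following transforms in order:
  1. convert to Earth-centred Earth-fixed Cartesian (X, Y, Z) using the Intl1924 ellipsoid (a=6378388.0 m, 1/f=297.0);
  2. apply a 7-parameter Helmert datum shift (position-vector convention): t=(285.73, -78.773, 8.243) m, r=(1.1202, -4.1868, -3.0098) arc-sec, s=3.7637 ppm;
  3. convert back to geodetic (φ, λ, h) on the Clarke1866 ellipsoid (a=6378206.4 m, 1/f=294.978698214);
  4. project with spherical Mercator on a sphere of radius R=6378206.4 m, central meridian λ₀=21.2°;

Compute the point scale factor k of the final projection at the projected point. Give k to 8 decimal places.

start: φ=50.811260°, λ=10.888003°, h=0.000 m
→ ECEF (a=6378388.000, f=1/297.0): X=3965819.4343, Y=762835.2994, Z=4920399.6128
→ Helmert 7p (PV): X=3966031.3462, Y=762674.8061, Z=4920511.0168
→ geod (Bowring, a=6378206.400): φ=50.81194525°, λ=10.88519925°, h=468.2009 m
→ into merc (λ₀=21.2°): φ=50.81194525°, λ−λ₀=-10.31480075°
scale k = 1.58260971

1.58260971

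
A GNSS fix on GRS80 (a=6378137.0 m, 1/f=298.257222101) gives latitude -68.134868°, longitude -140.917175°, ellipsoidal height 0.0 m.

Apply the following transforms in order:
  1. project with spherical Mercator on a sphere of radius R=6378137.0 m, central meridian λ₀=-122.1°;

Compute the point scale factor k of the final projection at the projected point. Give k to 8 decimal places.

start: φ=-68.134868°, λ=-140.917175°, h=0.000 m
→ into merc (λ₀=-122.1°): φ=-68.13486800°, λ−λ₀=-18.81717500°
scale k = 2.68511831

2.68511831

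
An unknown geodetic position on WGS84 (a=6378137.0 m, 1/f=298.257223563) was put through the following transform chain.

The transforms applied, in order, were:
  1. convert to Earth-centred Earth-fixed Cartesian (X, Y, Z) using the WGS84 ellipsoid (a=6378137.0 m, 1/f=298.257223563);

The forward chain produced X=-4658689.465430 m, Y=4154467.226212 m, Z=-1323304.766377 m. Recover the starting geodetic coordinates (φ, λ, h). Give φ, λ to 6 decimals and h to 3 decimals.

φ=-12.047705°, λ=138.274462°, h=3548.995 m

start: X=-4658689.4654, Y=4154467.2262, Z=-1323304.7664 m
→ geod (Bowring, a=6378137.000): φ=-12.04770500°, λ=138.27446200°, h=3548.9950 m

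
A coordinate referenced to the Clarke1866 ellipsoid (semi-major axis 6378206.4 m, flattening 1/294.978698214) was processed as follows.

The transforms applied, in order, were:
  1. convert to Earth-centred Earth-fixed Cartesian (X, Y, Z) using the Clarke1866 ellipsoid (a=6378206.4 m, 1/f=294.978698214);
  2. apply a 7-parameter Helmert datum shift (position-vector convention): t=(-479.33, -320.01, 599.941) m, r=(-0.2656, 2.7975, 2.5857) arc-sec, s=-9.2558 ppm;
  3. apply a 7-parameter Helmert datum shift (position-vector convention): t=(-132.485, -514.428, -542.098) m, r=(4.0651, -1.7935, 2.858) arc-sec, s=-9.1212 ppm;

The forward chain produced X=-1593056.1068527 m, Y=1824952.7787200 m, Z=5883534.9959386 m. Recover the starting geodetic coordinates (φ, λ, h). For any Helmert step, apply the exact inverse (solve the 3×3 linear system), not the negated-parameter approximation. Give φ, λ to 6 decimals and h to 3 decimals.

start: X=-1593056.1069, Y=1824952.7787, Z=5883534.9959 m
→ Helmert⁻¹: X=-1592861.6925, Y=1825621.8929, Z=5884108.6348
→ Helmert⁻¹: X=-1592454.0079, Y=1825971.1903, Z=5883543.9042
→ geod (Bowring, a=6378206.400): φ=67.75490200°, λ=131.09212000°, h=3169.0670 m

φ=67.754902°, λ=131.092120°, h=3169.067 m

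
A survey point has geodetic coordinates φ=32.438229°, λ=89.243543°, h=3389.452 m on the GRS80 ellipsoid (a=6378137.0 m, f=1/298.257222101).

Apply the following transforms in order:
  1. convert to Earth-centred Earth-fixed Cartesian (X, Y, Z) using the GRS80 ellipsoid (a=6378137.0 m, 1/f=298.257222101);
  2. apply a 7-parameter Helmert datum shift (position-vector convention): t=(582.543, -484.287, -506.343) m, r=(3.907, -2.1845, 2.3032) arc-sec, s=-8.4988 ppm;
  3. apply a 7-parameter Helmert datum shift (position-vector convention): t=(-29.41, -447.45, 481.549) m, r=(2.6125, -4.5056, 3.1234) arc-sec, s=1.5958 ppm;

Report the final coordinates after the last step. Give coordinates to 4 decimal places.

start: φ=32.438229°, λ=89.243543°, h=3389.452 m
→ ECEF (a=6378137.000, f=1/298.257222101): X=71173.6299, Y=5390539.9236, Z=3403361.9398
→ Helmert 7p (PV): X=71659.3326, Y=5389946.1534, Z=3402929.5311
→ Helmert 7p (PV): X=71474.0858, Y=5389465.2890, Z=3403486.3436

X=71474.0858 m, Y=5389465.2890 m, Z=3403486.3436 m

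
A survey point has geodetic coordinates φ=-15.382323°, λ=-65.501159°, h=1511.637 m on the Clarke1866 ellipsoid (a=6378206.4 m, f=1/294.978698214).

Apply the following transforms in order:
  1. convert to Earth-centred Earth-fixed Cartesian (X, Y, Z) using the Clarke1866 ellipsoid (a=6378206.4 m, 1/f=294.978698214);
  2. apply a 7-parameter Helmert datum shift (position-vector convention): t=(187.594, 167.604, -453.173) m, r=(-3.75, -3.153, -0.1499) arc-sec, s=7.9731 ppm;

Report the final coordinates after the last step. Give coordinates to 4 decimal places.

start: φ=-15.382323°, λ=-65.501159°, h=1511.637 m
→ ECEF (a=6378206.400, f=1/294.978698214): X=2551346.7155, Y=-5598719.5325, Z=-1681224.0400
→ Helmert 7p (PV): X=2551576.2826, Y=-5598628.9876, Z=-1681549.8285

X=2551576.2826 m, Y=-5598628.9876 m, Z=-1681549.8285 m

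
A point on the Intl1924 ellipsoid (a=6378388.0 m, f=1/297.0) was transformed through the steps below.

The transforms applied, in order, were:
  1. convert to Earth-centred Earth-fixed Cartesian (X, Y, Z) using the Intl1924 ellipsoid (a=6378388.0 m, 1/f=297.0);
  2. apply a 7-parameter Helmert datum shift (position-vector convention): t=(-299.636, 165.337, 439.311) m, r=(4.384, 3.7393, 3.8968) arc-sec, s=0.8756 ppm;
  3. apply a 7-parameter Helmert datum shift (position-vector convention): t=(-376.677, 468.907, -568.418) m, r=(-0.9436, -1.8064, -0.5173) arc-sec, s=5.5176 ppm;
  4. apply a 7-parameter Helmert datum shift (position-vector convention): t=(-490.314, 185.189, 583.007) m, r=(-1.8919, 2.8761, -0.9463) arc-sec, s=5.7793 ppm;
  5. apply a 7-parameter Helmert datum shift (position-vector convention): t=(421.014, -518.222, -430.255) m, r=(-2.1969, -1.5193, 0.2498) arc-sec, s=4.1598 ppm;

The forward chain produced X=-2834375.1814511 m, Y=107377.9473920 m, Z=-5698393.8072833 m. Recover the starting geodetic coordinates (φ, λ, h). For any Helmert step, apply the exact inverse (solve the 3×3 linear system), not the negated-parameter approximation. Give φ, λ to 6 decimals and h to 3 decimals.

start: X=-2834375.1815, Y=107377.9474, Z=-5698393.8073 m
→ Helmert⁻¹: X=-2834826.2421, Y=107959.8415, Z=-5697917.8194
→ Helmert⁻¹: X=-2834240.5840, Y=107813.2945, Z=-5698506.4243
→ Helmert⁻¹: X=-2833898.4404, Y=107362.7541, Z=-5697881.2580
→ Helmert⁻¹: X=-2833490.9957, Y=107129.7397, Z=-5698369.2238
→ geod (Bowring, a=6378388.000): φ=-63.69874900°, λ=177.83477000°, h=3712.2290 m

φ=-63.698749°, λ=177.834770°, h=3712.229 m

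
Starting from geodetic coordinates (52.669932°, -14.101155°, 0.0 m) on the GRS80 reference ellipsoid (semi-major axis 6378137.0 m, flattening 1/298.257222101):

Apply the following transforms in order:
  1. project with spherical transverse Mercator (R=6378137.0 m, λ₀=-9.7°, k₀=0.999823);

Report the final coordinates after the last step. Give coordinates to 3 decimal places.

E=-296968.873 m, N=5871229.337 m

start: φ=52.669932°, λ=-14.101155°, h=0.000 m
→ tm (R=6378137.0, λ₀=-9.7°): E=-296968.8735, N=5871229.3375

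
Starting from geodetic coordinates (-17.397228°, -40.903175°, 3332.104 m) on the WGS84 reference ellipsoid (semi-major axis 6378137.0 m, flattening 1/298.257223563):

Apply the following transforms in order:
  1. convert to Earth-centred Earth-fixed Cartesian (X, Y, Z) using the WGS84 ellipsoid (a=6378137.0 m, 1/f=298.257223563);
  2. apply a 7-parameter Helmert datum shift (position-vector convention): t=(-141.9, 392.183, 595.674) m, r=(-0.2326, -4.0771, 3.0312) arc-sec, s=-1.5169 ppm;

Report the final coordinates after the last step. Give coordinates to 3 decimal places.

start: φ=-17.397228°, λ=-40.903175°, h=3332.104 m
→ ECEF (a=6378137.000, f=1/298.257223563): X=4603961.7870, Y=-3988523.3820, Z=-1895825.6659
→ Helmert 7p (PV): X=4603908.9907, Y=-3988059.6285, Z=-1895131.6151

X=4603908.991 m, Y=-3988059.628 m, Z=-1895131.615 m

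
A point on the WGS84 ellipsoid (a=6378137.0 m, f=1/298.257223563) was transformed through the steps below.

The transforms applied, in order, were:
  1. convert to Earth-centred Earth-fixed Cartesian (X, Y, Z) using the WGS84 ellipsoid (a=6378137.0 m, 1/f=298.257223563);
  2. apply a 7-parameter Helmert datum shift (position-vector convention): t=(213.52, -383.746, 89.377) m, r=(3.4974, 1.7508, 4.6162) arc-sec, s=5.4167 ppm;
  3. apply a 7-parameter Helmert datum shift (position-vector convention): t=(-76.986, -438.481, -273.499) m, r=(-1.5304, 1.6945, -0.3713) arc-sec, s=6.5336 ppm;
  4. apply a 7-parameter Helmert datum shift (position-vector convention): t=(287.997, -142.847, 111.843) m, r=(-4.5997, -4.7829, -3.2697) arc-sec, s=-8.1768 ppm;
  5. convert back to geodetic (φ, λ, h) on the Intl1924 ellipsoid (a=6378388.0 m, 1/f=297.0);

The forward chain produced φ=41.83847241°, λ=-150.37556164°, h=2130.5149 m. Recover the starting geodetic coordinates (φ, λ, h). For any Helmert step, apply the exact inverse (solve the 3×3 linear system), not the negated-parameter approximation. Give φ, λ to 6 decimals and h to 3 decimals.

start: φ=41.838472°, λ=-150.375562°, h=2130.515 m
→ ECEF (a=6378388.000, f=1/297.0): X=-4138479.1605, Y=-2353318.7727, Z=4233747.9111
→ Helmert⁻¹: X=-4138665.5224, Y=-2353355.1849, Z=4233714.1743
→ Helmert⁻¹: X=-4138592.0434, Y=-2352940.1948, Z=4233908.5532
→ Helmert⁻¹: X=-4138871.7280, Y=-2352379.2902, Z=4233800.9984
→ geod (Bowring, a=6378137.000): φ=41.83875000°, λ=-150.38772600°, h=2284.6820 m

φ=41.838750°, λ=-150.387726°, h=2284.682 m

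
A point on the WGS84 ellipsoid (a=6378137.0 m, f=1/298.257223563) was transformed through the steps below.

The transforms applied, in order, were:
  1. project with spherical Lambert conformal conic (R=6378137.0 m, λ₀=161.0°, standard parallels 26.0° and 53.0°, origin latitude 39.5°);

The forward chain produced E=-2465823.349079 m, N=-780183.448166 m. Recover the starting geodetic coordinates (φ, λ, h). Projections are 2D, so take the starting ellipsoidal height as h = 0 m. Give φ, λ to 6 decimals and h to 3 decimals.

φ=29.016934°, λ=135.031984°, h=0.000 m

start: E=-2465823.3491, N=-780183.4482 m
→ lcc⁻¹: φ=29.01693400°, λ=135.03198400°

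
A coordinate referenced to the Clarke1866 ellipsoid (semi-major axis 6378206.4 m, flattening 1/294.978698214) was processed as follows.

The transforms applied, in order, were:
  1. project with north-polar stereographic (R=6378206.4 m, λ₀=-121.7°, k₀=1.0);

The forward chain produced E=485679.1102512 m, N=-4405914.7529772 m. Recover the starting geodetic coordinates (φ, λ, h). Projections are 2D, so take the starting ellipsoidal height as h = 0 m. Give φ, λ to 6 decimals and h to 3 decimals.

start: E=485679.1103, N=-4405914.7530 m
→ stereo⁻¹: φ=51.67732900°, λ=-115.40948700°

φ=51.677329°, λ=-115.409487°, h=0.000 m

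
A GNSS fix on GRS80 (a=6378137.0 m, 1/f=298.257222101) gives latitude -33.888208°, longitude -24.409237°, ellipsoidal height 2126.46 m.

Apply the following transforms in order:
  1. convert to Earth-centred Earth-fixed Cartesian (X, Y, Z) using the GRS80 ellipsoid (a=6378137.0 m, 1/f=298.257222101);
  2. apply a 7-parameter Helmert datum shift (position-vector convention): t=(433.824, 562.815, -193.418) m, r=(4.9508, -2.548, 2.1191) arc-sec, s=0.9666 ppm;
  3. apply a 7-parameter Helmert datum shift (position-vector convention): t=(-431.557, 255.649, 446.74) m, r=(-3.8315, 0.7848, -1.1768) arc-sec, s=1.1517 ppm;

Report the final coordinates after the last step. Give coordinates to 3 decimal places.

start: φ=-33.888208°, λ=-24.409237°, h=2126.460 m
→ ECEF (a=6378137.000, f=1/298.257222101): X=4828043.8770, Y=-2191036.4246, Z=-3537345.2974
→ Helmert 7p (PV): X=4828548.5749, Y=-2190341.2216, Z=-3537535.0832
→ Helmert 7p (PV): X=4828096.6227, Y=-2190181.3555, Z=-3537070.1021

X=4828096.623 m, Y=-2190181.356 m, Z=-3537070.102 m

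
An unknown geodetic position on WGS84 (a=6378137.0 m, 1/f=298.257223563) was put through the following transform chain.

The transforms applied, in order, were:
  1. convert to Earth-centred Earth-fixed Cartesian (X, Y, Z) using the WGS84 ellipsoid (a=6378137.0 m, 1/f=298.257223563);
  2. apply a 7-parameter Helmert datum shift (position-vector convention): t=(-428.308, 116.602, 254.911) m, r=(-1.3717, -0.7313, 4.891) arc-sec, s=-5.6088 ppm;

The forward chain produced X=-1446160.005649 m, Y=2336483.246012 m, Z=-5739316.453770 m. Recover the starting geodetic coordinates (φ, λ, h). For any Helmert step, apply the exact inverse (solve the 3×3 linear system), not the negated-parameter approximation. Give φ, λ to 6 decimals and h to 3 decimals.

start: X=-1446160.0056, Y=2336483.2460, Z=-5739316.4538 m
→ Helmert⁻¹: X=-1445704.7534, Y=2336452.1985, Z=-5739582.8935
→ geod (Bowring, a=6378137.000): φ=-64.56891300°, λ=121.74759300°, h=2600.4110 m

φ=-64.568913°, λ=121.747593°, h=2600.411 m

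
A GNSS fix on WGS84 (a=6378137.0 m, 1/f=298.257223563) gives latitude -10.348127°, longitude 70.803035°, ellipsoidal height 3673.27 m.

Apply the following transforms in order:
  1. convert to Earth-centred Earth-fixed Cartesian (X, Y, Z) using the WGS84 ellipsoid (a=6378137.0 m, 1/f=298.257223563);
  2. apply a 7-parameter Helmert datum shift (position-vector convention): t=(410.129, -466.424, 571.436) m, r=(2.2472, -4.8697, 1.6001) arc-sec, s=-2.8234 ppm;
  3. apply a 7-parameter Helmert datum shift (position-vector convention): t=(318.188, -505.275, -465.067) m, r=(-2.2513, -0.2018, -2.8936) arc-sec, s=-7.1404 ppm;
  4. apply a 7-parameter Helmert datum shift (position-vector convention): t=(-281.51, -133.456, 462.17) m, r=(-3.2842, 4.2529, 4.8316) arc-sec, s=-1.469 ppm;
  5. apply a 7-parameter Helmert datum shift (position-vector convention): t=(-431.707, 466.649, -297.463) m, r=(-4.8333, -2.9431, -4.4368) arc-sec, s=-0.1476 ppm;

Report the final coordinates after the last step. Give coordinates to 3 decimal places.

start: φ=-10.348127°, λ=70.803035°, h=3673.270 m
→ ECEF (a=6378137.000, f=1/298.257223563): X=2064535.8937, Y=5929550.8360, Z=-1138808.7890
→ Helmert 7p (PV): X=2064921.0813, Y=5929096.0931, Z=-1138120.7956
→ Helmert 7p (PV): X=2065308.8146, Y=5928507.0923, Z=-1138640.4291
→ Helmert 7p (PV): X=2064861.9228, Y=5928395.1758, Z=-1138313.5652
→ Helmert 7p (PV): X=2064573.6741, Y=5928789.8607, Z=-1138720.3147

X=2064573.674 m, Y=5928789.861 m, Z=-1138720.315 m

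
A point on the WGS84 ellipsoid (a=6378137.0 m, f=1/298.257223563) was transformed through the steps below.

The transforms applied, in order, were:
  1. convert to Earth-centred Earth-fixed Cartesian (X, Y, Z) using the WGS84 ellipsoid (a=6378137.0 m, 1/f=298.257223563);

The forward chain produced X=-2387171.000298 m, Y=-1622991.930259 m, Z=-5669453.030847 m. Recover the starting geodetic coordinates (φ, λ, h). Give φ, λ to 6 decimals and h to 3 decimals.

start: X=-2387171.0003, Y=-1622991.9303, Z=-5669453.0308 m
→ geod (Bowring, a=6378137.000): φ=-63.17205800°, λ=-145.78896500°, h=889.6570 m

φ=-63.172058°, λ=-145.788965°, h=889.657 m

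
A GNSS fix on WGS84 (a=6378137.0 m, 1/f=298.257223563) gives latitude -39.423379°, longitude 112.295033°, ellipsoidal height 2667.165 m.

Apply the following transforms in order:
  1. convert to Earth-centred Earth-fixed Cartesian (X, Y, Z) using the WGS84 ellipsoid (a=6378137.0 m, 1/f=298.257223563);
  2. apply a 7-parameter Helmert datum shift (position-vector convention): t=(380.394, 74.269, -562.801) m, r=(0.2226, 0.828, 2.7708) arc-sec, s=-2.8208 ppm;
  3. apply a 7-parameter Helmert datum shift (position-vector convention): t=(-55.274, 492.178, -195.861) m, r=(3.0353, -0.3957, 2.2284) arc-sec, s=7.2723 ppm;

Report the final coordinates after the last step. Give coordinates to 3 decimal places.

X=-1872277.907 m, Y=4567299.854 m, Z=-4031130.176 m

start: φ=-39.423379°, λ=112.295033°, h=2667.165 m
→ ECEF (a=6378137.000, f=1/298.257223563): X=-1872475.5654, Y=4566694.7894, Z=-4030429.6244
→ Helmert 7p (PV): X=-1872167.4139, Y=4566735.3730, Z=-4030968.6115
→ Helmert 7p (PV): X=-1872277.9072, Y=4567299.8537, Z=-4031130.1760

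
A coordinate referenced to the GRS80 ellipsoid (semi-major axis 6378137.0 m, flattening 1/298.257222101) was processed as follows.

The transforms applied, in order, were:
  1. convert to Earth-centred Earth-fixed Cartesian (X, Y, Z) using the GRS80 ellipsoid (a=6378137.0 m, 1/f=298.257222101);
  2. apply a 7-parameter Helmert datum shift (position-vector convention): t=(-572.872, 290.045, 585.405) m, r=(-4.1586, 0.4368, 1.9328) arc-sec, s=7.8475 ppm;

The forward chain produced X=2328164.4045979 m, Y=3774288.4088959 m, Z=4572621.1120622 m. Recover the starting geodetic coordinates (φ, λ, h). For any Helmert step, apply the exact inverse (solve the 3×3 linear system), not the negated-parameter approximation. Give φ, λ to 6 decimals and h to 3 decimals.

φ=46.067228°, λ=58.322376°, h=2285.077 m

start: X=2328164.4046, Y=3774288.4089, Z=4572621.1121 m
→ Helmert⁻¹: X=2328744.6827, Y=3773854.7464, Z=4572080.8462
→ geod (Bowring, a=6378137.000): φ=46.06722800°, λ=58.32237600°, h=2285.0770 m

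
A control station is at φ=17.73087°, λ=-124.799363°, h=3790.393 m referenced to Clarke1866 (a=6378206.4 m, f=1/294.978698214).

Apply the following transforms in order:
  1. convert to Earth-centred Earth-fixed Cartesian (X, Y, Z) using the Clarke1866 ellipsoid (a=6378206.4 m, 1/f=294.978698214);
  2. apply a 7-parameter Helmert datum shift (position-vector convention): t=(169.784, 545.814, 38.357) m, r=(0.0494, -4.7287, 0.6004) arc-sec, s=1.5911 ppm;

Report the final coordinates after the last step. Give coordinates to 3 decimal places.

start: φ=17.730870°, λ=-124.799363°, h=3790.393 m
→ ECEF (a=6378206.400, f=1/294.978698214): X=-3470307.6307, Y=-4993236.7688, Z=1931071.5139
→ Helmert 7p (PV): X=-3470173.1045, Y=-4992709.4635, Z=1931032.1893

X=-3470173.105 m, Y=-4992709.463 m, Z=1931032.189 m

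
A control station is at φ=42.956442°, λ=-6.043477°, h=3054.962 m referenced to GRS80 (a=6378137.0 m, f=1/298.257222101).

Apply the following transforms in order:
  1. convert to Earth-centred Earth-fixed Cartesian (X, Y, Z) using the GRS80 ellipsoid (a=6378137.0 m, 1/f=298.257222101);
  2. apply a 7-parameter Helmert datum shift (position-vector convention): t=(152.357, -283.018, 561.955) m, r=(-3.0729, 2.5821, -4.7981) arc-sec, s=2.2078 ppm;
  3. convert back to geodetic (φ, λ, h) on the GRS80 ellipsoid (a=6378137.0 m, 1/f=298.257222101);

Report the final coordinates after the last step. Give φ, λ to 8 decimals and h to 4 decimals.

φ=42.95840641°, λ=-6.04720572°, h=3584.4410 m

start: φ=42.956442°, λ=-6.043477°, h=3054.962 m
→ ECEF (a=6378137.000, f=1/298.257222101): X=4651491.8510, Y=-492460.4008, Z=4326043.2944
→ Helmert 7p (PV): X=4651697.1771, Y=-492788.2597, Z=4326563.9078
→ geod (Bowring, a=6378137.000): φ=42.95840641°, λ=-6.04720572°, h=3584.4410 m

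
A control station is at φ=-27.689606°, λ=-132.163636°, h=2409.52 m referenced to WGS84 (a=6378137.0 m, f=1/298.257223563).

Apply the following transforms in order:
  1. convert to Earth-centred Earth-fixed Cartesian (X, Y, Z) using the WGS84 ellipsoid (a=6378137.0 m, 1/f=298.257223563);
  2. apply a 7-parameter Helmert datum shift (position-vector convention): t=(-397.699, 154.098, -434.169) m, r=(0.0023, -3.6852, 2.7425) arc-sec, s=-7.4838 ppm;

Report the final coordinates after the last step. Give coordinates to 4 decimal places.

start: φ=-27.689606°, λ=-132.163636°, h=2409.520 m
→ ECEF (a=6378137.000, f=1/298.257223563): X=-3795195.0896, Y=-4190859.1049, Z=-2947210.6687
→ Helmert 7p (PV): X=-3795456.0093, Y=-4190724.0710, Z=-2947690.6339

X=-3795456.0093 m, Y=-4190724.0710 m, Z=-2947690.6339 m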